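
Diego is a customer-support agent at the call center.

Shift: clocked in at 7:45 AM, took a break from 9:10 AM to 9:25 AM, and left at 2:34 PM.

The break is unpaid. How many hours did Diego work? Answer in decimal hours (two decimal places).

6.57 hours

Shift: 7:45 AM–2:34 PM = 6 h 49 min; less 15 min break → 6 h 34 min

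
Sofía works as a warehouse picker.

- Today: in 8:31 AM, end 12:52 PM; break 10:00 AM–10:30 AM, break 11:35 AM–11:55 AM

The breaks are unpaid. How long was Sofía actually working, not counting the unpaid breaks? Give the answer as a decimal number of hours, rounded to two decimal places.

3.52 hours

Today: 8:31 AM–12:52 PM = 4 h 21 min; less 50 min break → 3 h 31 min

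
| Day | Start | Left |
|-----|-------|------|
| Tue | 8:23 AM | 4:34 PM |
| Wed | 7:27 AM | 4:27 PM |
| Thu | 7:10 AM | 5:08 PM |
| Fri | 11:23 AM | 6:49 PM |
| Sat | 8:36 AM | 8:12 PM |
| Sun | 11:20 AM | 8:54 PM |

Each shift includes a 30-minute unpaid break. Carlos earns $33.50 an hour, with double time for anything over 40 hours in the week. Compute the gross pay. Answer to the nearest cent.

Tue: 8:23 AM–4:34 PM = 8 h 11 min; less 30 min break → 7 h 41 min
Wed: 7:27 AM–4:27 PM = 9 h 0 min; less 30 min break → 8 h 30 min
Thu: 7:10 AM–5:08 PM = 9 h 58 min; less 30 min break → 9 h 28 min
Fri: 11:23 AM–6:49 PM = 7 h 26 min; less 30 min break → 6 h 56 min
Sat: 8:36 AM–8:12 PM = 11 h 36 min; less 30 min break → 11 h 6 min
Sun: 11:20 AM–8:54 PM = 9 h 34 min; less 30 min break → 9 h 4 min
Total worked: 52 h 45 min = 3165 min.
Regular 40 h 0 min = 2400 min at $33.50/h; overtime 12 h 45 min = 765 min at $67.00/h.
Pay = (2400 × $33.50 + 765 × $67.00) ÷ 60 = $2194.25.

$2194.25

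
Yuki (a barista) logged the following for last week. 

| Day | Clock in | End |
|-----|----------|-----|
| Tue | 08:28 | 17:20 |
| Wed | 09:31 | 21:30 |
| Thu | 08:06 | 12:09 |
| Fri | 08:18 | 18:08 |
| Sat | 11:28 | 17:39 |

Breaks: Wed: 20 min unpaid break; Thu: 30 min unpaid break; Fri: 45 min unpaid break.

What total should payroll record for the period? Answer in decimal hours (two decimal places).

39.33 hours

Tue: 08:28–17:20 = 8 h 52 min
Wed: 09:31–21:30 = 11 h 59 min; less 20 min break → 11 h 39 min
Thu: 08:06–12:09 = 4 h 3 min; less 30 min break → 3 h 33 min
Fri: 08:18–18:08 = 9 h 50 min; less 45 min break → 9 h 5 min
Sat: 11:28–17:39 = 6 h 11 min
Total: 8 h 52 min + 11 h 39 min + 3 h 33 min + 9 h 5 min + 6 h 11 min = 39 h 20 min.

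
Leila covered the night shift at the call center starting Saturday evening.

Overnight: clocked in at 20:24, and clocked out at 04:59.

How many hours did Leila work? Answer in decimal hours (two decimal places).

8.58 hours

Overnight: 20:24 → midnight = 3 h 36 min; midnight → 04:59 = 4 h 59 min; span 8 h 35 min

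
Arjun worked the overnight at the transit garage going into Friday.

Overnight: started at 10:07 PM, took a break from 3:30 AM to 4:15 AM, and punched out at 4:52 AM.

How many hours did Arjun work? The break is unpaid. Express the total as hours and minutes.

Overnight: 10:07 PM → midnight = 1 h 53 min; midnight → 4:52 AM = 4 h 52 min; span 6 h 45 min; less 45 min break → 6 h 0 min

6 h 0 min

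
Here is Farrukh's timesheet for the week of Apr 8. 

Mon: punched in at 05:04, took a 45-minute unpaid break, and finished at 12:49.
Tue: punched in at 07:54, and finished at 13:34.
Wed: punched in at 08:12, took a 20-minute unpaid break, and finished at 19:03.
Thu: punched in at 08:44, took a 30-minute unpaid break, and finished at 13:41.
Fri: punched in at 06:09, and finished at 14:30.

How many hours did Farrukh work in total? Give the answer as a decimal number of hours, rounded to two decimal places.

35.98 hours

Mon: 05:04–12:49 = 7 h 45 min; less 45 min break → 7 h 0 min
Tue: 07:54–13:34 = 5 h 40 min
Wed: 08:12–19:03 = 10 h 51 min; less 20 min break → 10 h 31 min
Thu: 08:44–13:41 = 4 h 57 min; less 30 min break → 4 h 27 min
Fri: 06:09–14:30 = 8 h 21 min
Total: 7 h 0 min + 5 h 40 min + 10 h 31 min + 4 h 27 min + 8 h 21 min = 35 h 59 min.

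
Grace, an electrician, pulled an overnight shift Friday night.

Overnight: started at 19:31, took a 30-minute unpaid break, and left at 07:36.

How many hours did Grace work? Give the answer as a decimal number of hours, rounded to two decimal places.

11.58 hours

Overnight: 19:31 → midnight = 4 h 29 min; midnight → 07:36 = 7 h 36 min; span 12 h 5 min; less 30 min break → 11 h 35 min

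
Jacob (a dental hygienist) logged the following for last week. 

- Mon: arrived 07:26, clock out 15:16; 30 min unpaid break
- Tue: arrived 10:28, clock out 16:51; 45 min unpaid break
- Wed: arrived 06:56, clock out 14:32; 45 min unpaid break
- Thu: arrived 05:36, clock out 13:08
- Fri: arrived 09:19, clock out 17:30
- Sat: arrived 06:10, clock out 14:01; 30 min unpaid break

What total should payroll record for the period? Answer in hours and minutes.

42 h 53 min

Mon: 07:26–15:16 = 7 h 50 min; less 30 min break → 7 h 20 min
Tue: 10:28–16:51 = 6 h 23 min; less 45 min break → 5 h 38 min
Wed: 06:56–14:32 = 7 h 36 min; less 45 min break → 6 h 51 min
Thu: 05:36–13:08 = 7 h 32 min
Fri: 09:19–17:30 = 8 h 11 min
Sat: 06:10–14:01 = 7 h 51 min; less 30 min break → 7 h 21 min
Total: 7 h 20 min + 5 h 38 min + 6 h 51 min + 7 h 32 min + 8 h 11 min + 7 h 21 min = 42 h 53 min.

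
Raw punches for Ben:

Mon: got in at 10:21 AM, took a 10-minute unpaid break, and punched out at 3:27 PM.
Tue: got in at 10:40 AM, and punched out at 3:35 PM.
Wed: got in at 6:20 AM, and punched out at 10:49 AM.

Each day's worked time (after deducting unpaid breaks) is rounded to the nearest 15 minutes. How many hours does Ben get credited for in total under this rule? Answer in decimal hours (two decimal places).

14.50 hours

Mon: 10:21 AM–3:27 PM = 5 h 6 min − 10 min = 4 h 56 min → rounds to 5 h 0 min
Tue: 10:40 AM–3:35 PM = 4 h 55 min → rounds to 5 h 0 min
Wed: 6:20 AM–10:49 AM = 4 h 29 min → rounds to 4 h 30 min
Total credited: 14 h 30 min.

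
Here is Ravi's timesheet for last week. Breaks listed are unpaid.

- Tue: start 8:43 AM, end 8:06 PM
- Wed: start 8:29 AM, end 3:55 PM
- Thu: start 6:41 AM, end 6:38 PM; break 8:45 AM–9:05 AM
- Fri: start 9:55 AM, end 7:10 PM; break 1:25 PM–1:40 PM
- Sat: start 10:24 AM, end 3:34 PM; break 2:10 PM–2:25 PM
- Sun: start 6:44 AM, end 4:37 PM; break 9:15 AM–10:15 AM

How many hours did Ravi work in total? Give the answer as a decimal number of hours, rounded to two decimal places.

53.23 hours

Tue: 8:43 AM–8:06 PM = 11 h 23 min
Wed: 8:29 AM–3:55 PM = 7 h 26 min
Thu: 6:41 AM–6:38 PM = 11 h 57 min; less 20 min break → 11 h 37 min
Fri: 9:55 AM–7:10 PM = 9 h 15 min; less 15 min break → 9 h 0 min
Sat: 10:24 AM–3:34 PM = 5 h 10 min; less 15 min break → 4 h 55 min
Sun: 6:44 AM–4:37 PM = 9 h 53 min; less 60 min break → 8 h 53 min
Total: 11 h 23 min + 7 h 26 min + 11 h 37 min + 9 h 0 min + 4 h 55 min + 8 h 53 min = 53 h 14 min.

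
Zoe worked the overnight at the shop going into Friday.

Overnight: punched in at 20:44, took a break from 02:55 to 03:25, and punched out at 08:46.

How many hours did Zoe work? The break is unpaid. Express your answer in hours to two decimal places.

11.53 hours

Overnight: 20:44 → midnight = 3 h 16 min; midnight → 08:46 = 8 h 46 min; span 12 h 2 min; less 30 min break → 11 h 32 min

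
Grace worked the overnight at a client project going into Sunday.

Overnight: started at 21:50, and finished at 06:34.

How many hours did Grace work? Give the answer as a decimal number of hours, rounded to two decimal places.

8.73 hours

Overnight: 21:50 → midnight = 2 h 10 min; midnight → 06:34 = 6 h 34 min; span 8 h 44 min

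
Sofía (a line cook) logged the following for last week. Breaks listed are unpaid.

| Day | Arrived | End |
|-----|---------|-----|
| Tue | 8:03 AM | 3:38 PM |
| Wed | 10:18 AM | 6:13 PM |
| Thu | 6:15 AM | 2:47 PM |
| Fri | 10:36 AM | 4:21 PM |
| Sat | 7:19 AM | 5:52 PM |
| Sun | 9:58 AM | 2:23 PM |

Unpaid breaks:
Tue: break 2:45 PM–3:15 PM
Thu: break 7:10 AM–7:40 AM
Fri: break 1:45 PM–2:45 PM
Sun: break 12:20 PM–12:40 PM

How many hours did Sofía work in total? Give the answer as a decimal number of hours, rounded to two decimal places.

42.42 hours

Tue: 8:03 AM–3:38 PM = 7 h 35 min; less 30 min break → 7 h 5 min
Wed: 10:18 AM–6:13 PM = 7 h 55 min
Thu: 6:15 AM–2:47 PM = 8 h 32 min; less 30 min break → 8 h 2 min
Fri: 10:36 AM–4:21 PM = 5 h 45 min; less 60 min break → 4 h 45 min
Sat: 7:19 AM–5:52 PM = 10 h 33 min
Sun: 9:58 AM–2:23 PM = 4 h 25 min; less 20 min break → 4 h 5 min
Total: 7 h 5 min + 7 h 55 min + 8 h 2 min + 4 h 45 min + 10 h 33 min + 4 h 5 min = 42 h 25 min.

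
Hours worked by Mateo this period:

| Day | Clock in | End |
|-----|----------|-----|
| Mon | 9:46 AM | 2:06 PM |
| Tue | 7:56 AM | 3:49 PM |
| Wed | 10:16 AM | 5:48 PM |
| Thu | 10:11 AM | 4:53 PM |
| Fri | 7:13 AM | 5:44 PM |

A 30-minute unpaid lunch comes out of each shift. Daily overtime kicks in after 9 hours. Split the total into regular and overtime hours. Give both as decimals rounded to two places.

Regular 33.45 hours, overtime 1.02 hours

Mon: 9:46 AM–2:06 PM = 4 h 20 min; less 30 min break → 3 h 50 min
Tue: 7:56 AM–3:49 PM = 7 h 53 min; less 30 min break → 7 h 23 min
Wed: 10:16 AM–5:48 PM = 7 h 32 min; less 30 min break → 7 h 2 min
Thu: 10:11 AM–4:53 PM = 6 h 42 min; less 30 min break → 6 h 12 min
Fri: 7:13 AM–5:44 PM = 10 h 31 min; less 30 min break → 10 h 1 min
Mon reg 3 h 50 min / OT 0 h 0 min; Tue reg 7 h 23 min / OT 0 h 0 min; Wed reg 7 h 2 min / OT 0 h 0 min; Thu reg 6 h 12 min / OT 0 h 0 min; Fri reg 9 h 0 min / OT 1 h 1 min.
Totals: regular 33 h 27 min, overtime 1 h 1 min.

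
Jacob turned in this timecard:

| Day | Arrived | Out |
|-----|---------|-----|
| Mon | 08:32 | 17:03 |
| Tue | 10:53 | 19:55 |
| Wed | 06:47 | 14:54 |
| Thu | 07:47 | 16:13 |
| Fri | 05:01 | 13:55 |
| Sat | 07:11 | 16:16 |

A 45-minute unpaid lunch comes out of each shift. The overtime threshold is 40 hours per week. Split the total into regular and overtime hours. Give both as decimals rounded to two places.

Regular 40.00 hours, overtime 7.58 hours

Mon: 08:32–17:03 = 8 h 31 min; less 45 min break → 7 h 46 min
Tue: 10:53–19:55 = 9 h 2 min; less 45 min break → 8 h 17 min
Wed: 06:47–14:54 = 8 h 7 min; less 45 min break → 7 h 22 min
Thu: 07:47–16:13 = 8 h 26 min; less 45 min break → 7 h 41 min
Fri: 05:01–13:55 = 8 h 54 min; less 45 min break → 8 h 9 min
Sat: 07:11–16:16 = 9 h 5 min; less 45 min break → 8 h 20 min
Total worked: 47 h 35 min = 47.58 h.
Threshold 40 h → overtime 7 h 35 min, regular 40 h 0 min.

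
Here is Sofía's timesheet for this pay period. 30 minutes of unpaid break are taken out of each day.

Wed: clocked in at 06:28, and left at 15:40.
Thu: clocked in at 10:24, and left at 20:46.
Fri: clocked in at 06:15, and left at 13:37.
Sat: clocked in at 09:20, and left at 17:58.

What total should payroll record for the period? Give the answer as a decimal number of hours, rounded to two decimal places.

Wed: 06:28–15:40 = 9 h 12 min; less 30 min break → 8 h 42 min
Thu: 10:24–20:46 = 10 h 22 min; less 30 min break → 9 h 52 min
Fri: 06:15–13:37 = 7 h 22 min; less 30 min break → 6 h 52 min
Sat: 09:20–17:58 = 8 h 38 min; less 30 min break → 8 h 8 min
Total: 8 h 42 min + 9 h 52 min + 6 h 52 min + 8 h 8 min = 33 h 34 min.

33.57 hours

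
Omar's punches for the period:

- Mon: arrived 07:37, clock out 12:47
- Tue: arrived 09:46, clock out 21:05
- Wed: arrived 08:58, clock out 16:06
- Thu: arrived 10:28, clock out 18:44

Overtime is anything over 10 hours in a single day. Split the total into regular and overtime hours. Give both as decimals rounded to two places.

Regular 30.57 hours, overtime 1.32 hours

Mon: 07:37–12:47 = 5 h 10 min
Tue: 09:46–21:05 = 11 h 19 min
Wed: 08:58–16:06 = 7 h 8 min
Thu: 10:28–18:44 = 8 h 16 min
Mon reg 5 h 10 min / OT 0 h 0 min; Tue reg 10 h 0 min / OT 1 h 19 min; Wed reg 7 h 8 min / OT 0 h 0 min; Thu reg 8 h 16 min / OT 0 h 0 min.
Totals: regular 30 h 34 min, overtime 1 h 19 min.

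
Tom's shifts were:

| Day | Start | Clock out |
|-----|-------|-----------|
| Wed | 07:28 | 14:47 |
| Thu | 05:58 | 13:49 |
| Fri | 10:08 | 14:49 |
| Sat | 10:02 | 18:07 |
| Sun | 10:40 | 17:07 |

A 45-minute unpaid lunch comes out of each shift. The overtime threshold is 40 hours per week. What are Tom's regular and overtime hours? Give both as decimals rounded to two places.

Regular 30.63 hours, overtime 0.00 hours

Wed: 07:28–14:47 = 7 h 19 min; less 45 min break → 6 h 34 min
Thu: 05:58–13:49 = 7 h 51 min; less 45 min break → 7 h 6 min
Fri: 10:08–14:49 = 4 h 41 min; less 45 min break → 3 h 56 min
Sat: 10:02–18:07 = 8 h 5 min; less 45 min break → 7 h 20 min
Sun: 10:40–17:07 = 6 h 27 min; less 45 min break → 5 h 42 min
Total worked: 30 h 38 min = 30.63 h.
Threshold 40 h → overtime 0 h 0 min, regular 30 h 38 min.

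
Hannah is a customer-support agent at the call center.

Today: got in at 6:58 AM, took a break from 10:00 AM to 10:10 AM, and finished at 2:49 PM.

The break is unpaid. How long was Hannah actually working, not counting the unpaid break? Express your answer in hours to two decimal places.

Today: 6:58 AM–2:49 PM = 7 h 51 min; less 10 min break → 7 h 41 min

7.68 hours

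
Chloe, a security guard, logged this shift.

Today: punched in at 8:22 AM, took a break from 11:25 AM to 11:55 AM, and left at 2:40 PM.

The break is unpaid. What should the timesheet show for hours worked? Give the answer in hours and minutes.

Today: 8:22 AM–2:40 PM = 6 h 18 min; less 30 min break → 5 h 48 min

5 h 48 min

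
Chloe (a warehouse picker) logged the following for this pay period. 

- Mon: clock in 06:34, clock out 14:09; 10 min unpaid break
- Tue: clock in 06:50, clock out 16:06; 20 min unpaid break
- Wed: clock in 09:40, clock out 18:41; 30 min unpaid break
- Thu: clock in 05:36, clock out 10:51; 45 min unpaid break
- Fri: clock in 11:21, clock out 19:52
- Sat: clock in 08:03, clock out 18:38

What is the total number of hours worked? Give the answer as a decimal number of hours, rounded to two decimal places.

Mon: 06:34–14:09 = 7 h 35 min; less 10 min break → 7 h 25 min
Tue: 06:50–16:06 = 9 h 16 min; less 20 min break → 8 h 56 min
Wed: 09:40–18:41 = 9 h 1 min; less 30 min break → 8 h 31 min
Thu: 05:36–10:51 = 5 h 15 min; less 45 min break → 4 h 30 min
Fri: 11:21–19:52 = 8 h 31 min
Sat: 08:03–18:38 = 10 h 35 min
Total: 7 h 25 min + 8 h 56 min + 8 h 31 min + 4 h 30 min + 8 h 31 min + 10 h 35 min = 48 h 28 min.

48.47 hours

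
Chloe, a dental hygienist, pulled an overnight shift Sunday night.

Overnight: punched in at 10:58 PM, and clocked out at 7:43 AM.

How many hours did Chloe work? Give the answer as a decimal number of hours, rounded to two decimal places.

8.75 hours

Overnight: 10:58 PM → midnight = 1 h 2 min; midnight → 7:43 AM = 7 h 43 min; span 8 h 45 min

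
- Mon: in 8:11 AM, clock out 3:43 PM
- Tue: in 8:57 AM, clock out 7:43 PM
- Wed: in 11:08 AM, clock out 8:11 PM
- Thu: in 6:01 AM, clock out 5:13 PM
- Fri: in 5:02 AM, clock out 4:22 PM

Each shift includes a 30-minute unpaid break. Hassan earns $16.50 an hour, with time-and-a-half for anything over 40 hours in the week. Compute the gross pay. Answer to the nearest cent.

Mon: 8:11 AM–3:43 PM = 7 h 32 min; less 30 min break → 7 h 2 min
Tue: 8:57 AM–7:43 PM = 10 h 46 min; less 30 min break → 10 h 16 min
Wed: 11:08 AM–8:11 PM = 9 h 3 min; less 30 min break → 8 h 33 min
Thu: 6:01 AM–5:13 PM = 11 h 12 min; less 30 min break → 10 h 42 min
Fri: 5:02 AM–4:22 PM = 11 h 20 min; less 30 min break → 10 h 50 min
Total worked: 47 h 23 min = 2843 min.
Regular 40 h 0 min = 2400 min at $16.50/h; overtime 7 h 23 min = 443 min at $24.75/h.
Pay = (2400 × $16.50 + 443 × $24.75) ÷ 60 = $842.74.

$842.74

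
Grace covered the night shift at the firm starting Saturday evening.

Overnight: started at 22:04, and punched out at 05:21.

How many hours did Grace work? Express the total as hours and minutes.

Overnight: 22:04 → midnight = 1 h 56 min; midnight → 05:21 = 5 h 21 min; span 7 h 17 min

7 h 17 min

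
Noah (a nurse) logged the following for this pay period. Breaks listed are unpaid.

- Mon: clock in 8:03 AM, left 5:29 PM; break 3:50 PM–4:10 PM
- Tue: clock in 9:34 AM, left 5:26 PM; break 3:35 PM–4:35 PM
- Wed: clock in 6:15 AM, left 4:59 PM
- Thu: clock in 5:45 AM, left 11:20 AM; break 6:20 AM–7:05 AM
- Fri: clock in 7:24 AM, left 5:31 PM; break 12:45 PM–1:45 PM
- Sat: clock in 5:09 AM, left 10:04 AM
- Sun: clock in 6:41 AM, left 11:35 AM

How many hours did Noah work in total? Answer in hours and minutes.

Mon: 8:03 AM–5:29 PM = 9 h 26 min; less 20 min break → 9 h 6 min
Tue: 9:34 AM–5:26 PM = 7 h 52 min; less 60 min break → 6 h 52 min
Wed: 6:15 AM–4:59 PM = 10 h 44 min
Thu: 5:45 AM–11:20 AM = 5 h 35 min; less 45 min break → 4 h 50 min
Fri: 7:24 AM–5:31 PM = 10 h 7 min; less 60 min break → 9 h 7 min
Sat: 5:09 AM–10:04 AM = 4 h 55 min
Sun: 6:41 AM–11:35 AM = 4 h 54 min
Total: 9 h 6 min + 6 h 52 min + 10 h 44 min + 4 h 50 min + 9 h 7 min + 4 h 55 min + 4 h 54 min = 50 h 28 min.

50 h 28 min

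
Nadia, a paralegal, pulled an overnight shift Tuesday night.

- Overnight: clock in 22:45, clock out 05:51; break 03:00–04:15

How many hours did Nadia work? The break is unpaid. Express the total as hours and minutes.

5 h 51 min

Overnight: 22:45 → midnight = 1 h 15 min; midnight → 05:51 = 5 h 51 min; span 7 h 6 min; less 75 min break → 5 h 51 min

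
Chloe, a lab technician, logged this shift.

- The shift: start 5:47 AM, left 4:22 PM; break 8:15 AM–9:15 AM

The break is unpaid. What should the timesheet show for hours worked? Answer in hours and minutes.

9 h 35 min

The shift: 5:47 AM–4:22 PM = 10 h 35 min; less 60 min break → 9 h 35 min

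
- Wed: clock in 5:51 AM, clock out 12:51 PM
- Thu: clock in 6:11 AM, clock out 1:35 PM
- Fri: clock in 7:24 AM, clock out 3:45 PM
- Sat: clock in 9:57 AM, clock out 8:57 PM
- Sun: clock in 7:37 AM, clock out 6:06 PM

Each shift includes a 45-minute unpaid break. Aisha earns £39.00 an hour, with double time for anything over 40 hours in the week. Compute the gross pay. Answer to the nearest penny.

Wed: 5:51 AM–12:51 PM = 7 h 0 min; less 45 min break → 6 h 15 min
Thu: 6:11 AM–1:35 PM = 7 h 24 min; less 45 min break → 6 h 39 min
Fri: 7:24 AM–3:45 PM = 8 h 21 min; less 45 min break → 7 h 36 min
Sat: 9:57 AM–8:57 PM = 11 h 0 min; less 45 min break → 10 h 15 min
Sun: 7:37 AM–6:06 PM = 10 h 29 min; less 45 min break → 9 h 44 min
Total worked: 40 h 29 min = 2429 min.
Regular 40 h 0 min = 2400 min at £39.00/h; overtime 0 h 29 min = 29 min at £78.00/h.
Pay = (2400 × £39.00 + 29 × £78.00) ÷ 60 = £1597.70.

£1597.70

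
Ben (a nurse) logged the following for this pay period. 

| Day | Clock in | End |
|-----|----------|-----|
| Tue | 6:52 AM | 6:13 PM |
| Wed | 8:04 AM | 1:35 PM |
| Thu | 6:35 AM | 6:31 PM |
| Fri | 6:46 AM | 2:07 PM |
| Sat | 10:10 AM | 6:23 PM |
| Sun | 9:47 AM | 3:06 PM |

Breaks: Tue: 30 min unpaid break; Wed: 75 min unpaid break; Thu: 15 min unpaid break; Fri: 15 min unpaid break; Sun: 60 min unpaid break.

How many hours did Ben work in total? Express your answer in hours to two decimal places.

46.43 hours

Tue: 6:52 AM–6:13 PM = 11 h 21 min; less 30 min break → 10 h 51 min
Wed: 8:04 AM–1:35 PM = 5 h 31 min; less 75 min break → 4 h 16 min
Thu: 6:35 AM–6:31 PM = 11 h 56 min; less 15 min break → 11 h 41 min
Fri: 6:46 AM–2:07 PM = 7 h 21 min; less 15 min break → 7 h 6 min
Sat: 10:10 AM–6:23 PM = 8 h 13 min
Sun: 9:47 AM–3:06 PM = 5 h 19 min; less 60 min break → 4 h 19 min
Total: 10 h 51 min + 4 h 16 min + 11 h 41 min + 7 h 6 min + 8 h 13 min + 4 h 19 min = 46 h 26 min.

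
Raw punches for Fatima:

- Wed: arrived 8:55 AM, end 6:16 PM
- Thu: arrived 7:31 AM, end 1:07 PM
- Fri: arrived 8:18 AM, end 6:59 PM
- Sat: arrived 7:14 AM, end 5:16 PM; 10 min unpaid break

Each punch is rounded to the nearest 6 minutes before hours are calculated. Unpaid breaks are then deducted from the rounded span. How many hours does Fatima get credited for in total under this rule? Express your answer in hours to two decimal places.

35.63 hours

Wed: in 8:55 AM→8:54 AM, out 6:16 PM→6:18 PM; 9 h 24 min
Thu: in 7:31 AM→7:30 AM, out 1:07 PM→1:06 PM; 5 h 36 min
Fri: in 8:18 AM→8:18 AM, out 6:59 PM→7:00 PM; 10 h 42 min
Sat: in 7:14 AM→7:12 AM, out 5:16 PM→5:18 PM; 10 h 6 min − 10 min = 9 h 56 min
Total credited: 35 h 38 min.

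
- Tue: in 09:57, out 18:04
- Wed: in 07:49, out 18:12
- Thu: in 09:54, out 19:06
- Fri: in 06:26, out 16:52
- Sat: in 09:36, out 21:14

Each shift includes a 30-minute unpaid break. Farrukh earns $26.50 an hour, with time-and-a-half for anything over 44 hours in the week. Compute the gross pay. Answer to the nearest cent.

$1295.85

Tue: 09:57–18:04 = 8 h 7 min; less 30 min break → 7 h 37 min
Wed: 07:49–18:12 = 10 h 23 min; less 30 min break → 9 h 53 min
Thu: 09:54–19:06 = 9 h 12 min; less 30 min break → 8 h 42 min
Fri: 06:26–16:52 = 10 h 26 min; less 30 min break → 9 h 56 min
Sat: 09:36–21:14 = 11 h 38 min; less 30 min break → 11 h 8 min
Total worked: 47 h 16 min = 2836 min.
Regular 44 h 0 min = 2640 min at $26.50/h; overtime 3 h 16 min = 196 min at $39.75/h.
Pay = (2640 × $26.50 + 196 × $39.75) ÷ 60 = $1295.85.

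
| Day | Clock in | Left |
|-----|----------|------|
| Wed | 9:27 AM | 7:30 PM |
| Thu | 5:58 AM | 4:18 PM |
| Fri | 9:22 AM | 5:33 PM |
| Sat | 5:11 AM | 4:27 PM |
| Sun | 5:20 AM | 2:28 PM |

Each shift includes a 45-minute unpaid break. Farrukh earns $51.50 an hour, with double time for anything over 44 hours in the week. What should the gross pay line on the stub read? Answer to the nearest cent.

$2391.32

Wed: 9:27 AM–7:30 PM = 10 h 3 min; less 45 min break → 9 h 18 min
Thu: 5:58 AM–4:18 PM = 10 h 20 min; less 45 min break → 9 h 35 min
Fri: 9:22 AM–5:33 PM = 8 h 11 min; less 45 min break → 7 h 26 min
Sat: 5:11 AM–4:27 PM = 11 h 16 min; less 45 min break → 10 h 31 min
Sun: 5:20 AM–2:28 PM = 9 h 8 min; less 45 min break → 8 h 23 min
Total worked: 45 h 13 min = 2713 min.
Regular 44 h 0 min = 2640 min at $51.50/h; overtime 1 h 13 min = 73 min at $103.00/h.
Pay = (2640 × $51.50 + 73 × $103.00) ÷ 60 = $2391.32.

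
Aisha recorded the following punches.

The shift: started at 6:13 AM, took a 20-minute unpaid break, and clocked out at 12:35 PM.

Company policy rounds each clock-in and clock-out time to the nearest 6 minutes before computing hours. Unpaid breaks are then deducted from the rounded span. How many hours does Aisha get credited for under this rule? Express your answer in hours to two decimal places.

The shift: in 6:13 AM→6:12 AM, out 12:35 PM→12:36 PM; 6 h 24 min − 20 min = 6 h 4 min

6.07 hours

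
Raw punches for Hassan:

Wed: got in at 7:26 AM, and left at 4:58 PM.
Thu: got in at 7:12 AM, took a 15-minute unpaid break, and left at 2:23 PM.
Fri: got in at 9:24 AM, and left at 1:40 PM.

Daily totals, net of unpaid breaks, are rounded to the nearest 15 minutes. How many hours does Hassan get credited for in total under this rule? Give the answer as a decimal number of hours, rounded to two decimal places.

20.75 hours

Wed: 7:26 AM–4:58 PM = 9 h 32 min → rounds to 9 h 30 min
Thu: 7:12 AM–2:23 PM = 7 h 11 min − 15 min = 6 h 56 min → rounds to 7 h 0 min
Fri: 9:24 AM–1:40 PM = 4 h 16 min → rounds to 4 h 15 min
Total credited: 20 h 45 min.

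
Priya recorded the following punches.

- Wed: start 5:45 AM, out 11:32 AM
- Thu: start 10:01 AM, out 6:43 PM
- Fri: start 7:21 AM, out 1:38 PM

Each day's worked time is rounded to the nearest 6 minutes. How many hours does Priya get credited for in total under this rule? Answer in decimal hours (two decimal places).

20.80 hours

Wed: 5:45 AM–11:32 AM = 5 h 47 min → rounds to 5 h 48 min
Thu: 10:01 AM–6:43 PM = 8 h 42 min → rounds to 8 h 42 min
Fri: 7:21 AM–1:38 PM = 6 h 17 min → rounds to 6 h 18 min
Total credited: 20 h 48 min.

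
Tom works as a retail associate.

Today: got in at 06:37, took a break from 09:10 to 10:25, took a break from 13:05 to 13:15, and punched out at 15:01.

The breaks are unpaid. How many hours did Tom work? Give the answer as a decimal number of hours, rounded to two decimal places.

Today: 06:37–15:01 = 8 h 24 min; less 85 min break → 6 h 59 min

6.98 hours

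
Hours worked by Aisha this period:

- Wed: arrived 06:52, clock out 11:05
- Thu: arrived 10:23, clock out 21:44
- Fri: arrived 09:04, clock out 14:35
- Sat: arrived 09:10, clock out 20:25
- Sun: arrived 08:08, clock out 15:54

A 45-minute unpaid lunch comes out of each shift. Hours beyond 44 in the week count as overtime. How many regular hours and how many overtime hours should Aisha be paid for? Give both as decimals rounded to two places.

Regular 36.35 hours, overtime 0.00 hours

Wed: 06:52–11:05 = 4 h 13 min; less 45 min break → 3 h 28 min
Thu: 10:23–21:44 = 11 h 21 min; less 45 min break → 10 h 36 min
Fri: 09:04–14:35 = 5 h 31 min; less 45 min break → 4 h 46 min
Sat: 09:10–20:25 = 11 h 15 min; less 45 min break → 10 h 30 min
Sun: 08:08–15:54 = 7 h 46 min; less 45 min break → 7 h 1 min
Total worked: 36 h 21 min = 36.35 h.
Threshold 44 h → overtime 0 h 0 min, regular 36 h 21 min.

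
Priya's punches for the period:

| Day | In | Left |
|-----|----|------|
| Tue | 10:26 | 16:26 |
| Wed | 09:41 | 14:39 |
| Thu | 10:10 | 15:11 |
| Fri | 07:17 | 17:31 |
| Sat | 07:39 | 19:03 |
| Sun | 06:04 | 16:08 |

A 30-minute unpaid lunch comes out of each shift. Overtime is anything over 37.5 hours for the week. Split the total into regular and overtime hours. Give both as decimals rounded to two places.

Regular 37.50 hours, overtime 7.18 hours

Tue: 10:26–16:26 = 6 h 0 min; less 30 min break → 5 h 30 min
Wed: 09:41–14:39 = 4 h 58 min; less 30 min break → 4 h 28 min
Thu: 10:10–15:11 = 5 h 1 min; less 30 min break → 4 h 31 min
Fri: 07:17–17:31 = 10 h 14 min; less 30 min break → 9 h 44 min
Sat: 07:39–19:03 = 11 h 24 min; less 30 min break → 10 h 54 min
Sun: 06:04–16:08 = 10 h 4 min; less 30 min break → 9 h 34 min
Total worked: 44 h 41 min = 44.68 h.
Threshold 37.5 h → overtime 7 h 11 min, regular 37 h 30 min.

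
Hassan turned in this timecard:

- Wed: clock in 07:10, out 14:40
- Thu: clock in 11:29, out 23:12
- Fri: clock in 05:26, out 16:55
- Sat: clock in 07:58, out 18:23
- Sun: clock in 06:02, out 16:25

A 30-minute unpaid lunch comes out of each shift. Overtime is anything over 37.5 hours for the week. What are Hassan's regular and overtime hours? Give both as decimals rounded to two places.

Regular 37.50 hours, overtime 11.50 hours

Wed: 07:10–14:40 = 7 h 30 min; less 30 min break → 7 h 0 min
Thu: 11:29–23:12 = 11 h 43 min; less 30 min break → 11 h 13 min
Fri: 05:26–16:55 = 11 h 29 min; less 30 min break → 10 h 59 min
Sat: 07:58–18:23 = 10 h 25 min; less 30 min break → 9 h 55 min
Sun: 06:02–16:25 = 10 h 23 min; less 30 min break → 9 h 53 min
Total worked: 49 h 0 min = 49.00 h.
Threshold 37.5 h → overtime 11 h 30 min, regular 37 h 30 min.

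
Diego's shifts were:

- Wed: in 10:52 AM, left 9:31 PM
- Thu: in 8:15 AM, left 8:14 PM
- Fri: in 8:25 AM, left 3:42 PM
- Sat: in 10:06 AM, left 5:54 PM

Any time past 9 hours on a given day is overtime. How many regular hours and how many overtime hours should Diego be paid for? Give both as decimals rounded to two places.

Wed: 10:52 AM–9:31 PM = 10 h 39 min
Thu: 8:15 AM–8:14 PM = 11 h 59 min
Fri: 8:25 AM–3:42 PM = 7 h 17 min
Sat: 10:06 AM–5:54 PM = 7 h 48 min
Wed reg 9 h 0 min / OT 1 h 39 min; Thu reg 9 h 0 min / OT 2 h 59 min; Fri reg 7 h 17 min / OT 0 h 0 min; Sat reg 7 h 48 min / OT 0 h 0 min.
Totals: regular 33 h 5 min, overtime 4 h 38 min.

Regular 33.08 hours, overtime 4.63 hours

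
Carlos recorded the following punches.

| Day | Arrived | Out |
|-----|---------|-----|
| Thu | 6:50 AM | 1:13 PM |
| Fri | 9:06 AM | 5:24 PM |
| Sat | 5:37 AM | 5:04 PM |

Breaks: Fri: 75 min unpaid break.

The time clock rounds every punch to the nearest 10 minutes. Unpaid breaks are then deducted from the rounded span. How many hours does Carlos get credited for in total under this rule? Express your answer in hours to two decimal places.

24.58 hours

Thu: in 6:50 AM→6:50 AM, out 1:13 PM→1:10 PM; 6 h 20 min
Fri: in 9:06 AM→9:10 AM, out 5:24 PM→5:20 PM; 8 h 10 min − 75 min = 6 h 55 min
Sat: in 5:37 AM→5:40 AM, out 5:04 PM→5:00 PM; 11 h 20 min
Total credited: 24 h 35 min.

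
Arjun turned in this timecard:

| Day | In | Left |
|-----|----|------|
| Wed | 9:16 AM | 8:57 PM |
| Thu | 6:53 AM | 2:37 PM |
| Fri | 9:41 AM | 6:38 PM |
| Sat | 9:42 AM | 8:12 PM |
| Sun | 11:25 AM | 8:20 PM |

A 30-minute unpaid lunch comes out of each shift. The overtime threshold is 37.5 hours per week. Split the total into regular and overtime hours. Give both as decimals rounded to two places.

Regular 37.50 hours, overtime 7.78 hours

Wed: 9:16 AM–8:57 PM = 11 h 41 min; less 30 min break → 11 h 11 min
Thu: 6:53 AM–2:37 PM = 7 h 44 min; less 30 min break → 7 h 14 min
Fri: 9:41 AM–6:38 PM = 8 h 57 min; less 30 min break → 8 h 27 min
Sat: 9:42 AM–8:12 PM = 10 h 30 min; less 30 min break → 10 h 0 min
Sun: 11:25 AM–8:20 PM = 8 h 55 min; less 30 min break → 8 h 25 min
Total worked: 45 h 17 min = 45.28 h.
Threshold 37.5 h → overtime 7 h 47 min, regular 37 h 30 min.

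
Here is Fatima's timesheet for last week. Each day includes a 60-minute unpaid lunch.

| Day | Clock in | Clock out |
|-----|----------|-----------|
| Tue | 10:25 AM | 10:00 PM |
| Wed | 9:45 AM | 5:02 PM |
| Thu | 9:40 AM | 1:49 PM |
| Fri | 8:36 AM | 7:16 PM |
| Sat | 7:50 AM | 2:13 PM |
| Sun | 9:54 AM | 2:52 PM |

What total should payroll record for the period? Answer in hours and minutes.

39 h 2 min

Tue: 10:25 AM–10:00 PM = 11 h 35 min; less 60 min break → 10 h 35 min
Wed: 9:45 AM–5:02 PM = 7 h 17 min; less 60 min break → 6 h 17 min
Thu: 9:40 AM–1:49 PM = 4 h 9 min; less 60 min break → 3 h 9 min
Fri: 8:36 AM–7:16 PM = 10 h 40 min; less 60 min break → 9 h 40 min
Sat: 7:50 AM–2:13 PM = 6 h 23 min; less 60 min break → 5 h 23 min
Sun: 9:54 AM–2:52 PM = 4 h 58 min; less 60 min break → 3 h 58 min
Total: 10 h 35 min + 6 h 17 min + 3 h 9 min + 9 h 40 min + 5 h 23 min + 3 h 58 min = 39 h 2 min.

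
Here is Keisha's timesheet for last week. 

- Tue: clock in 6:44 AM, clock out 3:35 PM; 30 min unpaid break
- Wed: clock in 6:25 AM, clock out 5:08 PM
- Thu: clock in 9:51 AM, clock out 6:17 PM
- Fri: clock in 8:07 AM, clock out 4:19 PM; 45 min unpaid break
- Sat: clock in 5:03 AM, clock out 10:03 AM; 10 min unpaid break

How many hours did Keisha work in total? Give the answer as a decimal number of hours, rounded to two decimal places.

39.78 hours

Tue: 6:44 AM–3:35 PM = 8 h 51 min; less 30 min break → 8 h 21 min
Wed: 6:25 AM–5:08 PM = 10 h 43 min
Thu: 9:51 AM–6:17 PM = 8 h 26 min
Fri: 8:07 AM–4:19 PM = 8 h 12 min; less 45 min break → 7 h 27 min
Sat: 5:03 AM–10:03 AM = 5 h 0 min; less 10 min break → 4 h 50 min
Total: 8 h 21 min + 10 h 43 min + 8 h 26 min + 7 h 27 min + 4 h 50 min = 39 h 47 min.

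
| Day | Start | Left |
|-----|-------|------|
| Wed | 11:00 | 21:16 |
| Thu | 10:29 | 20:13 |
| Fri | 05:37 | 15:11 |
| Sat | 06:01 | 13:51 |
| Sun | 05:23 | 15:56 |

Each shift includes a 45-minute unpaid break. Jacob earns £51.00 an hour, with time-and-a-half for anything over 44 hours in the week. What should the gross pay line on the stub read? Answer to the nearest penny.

£2259.30

Wed: 11:00–21:16 = 10 h 16 min; less 45 min break → 9 h 31 min
Thu: 10:29–20:13 = 9 h 44 min; less 45 min break → 8 h 59 min
Fri: 05:37–15:11 = 9 h 34 min; less 45 min break → 8 h 49 min
Sat: 06:01–13:51 = 7 h 50 min; less 45 min break → 7 h 5 min
Sun: 05:23–15:56 = 10 h 33 min; less 45 min break → 9 h 48 min
Total worked: 44 h 12 min = 2652 min.
Regular 44 h 0 min = 2640 min at £51.00/h; overtime 0 h 12 min = 12 min at £76.50/h.
Pay = (2640 × £51.00 + 12 × £76.50) ÷ 60 = £2259.30.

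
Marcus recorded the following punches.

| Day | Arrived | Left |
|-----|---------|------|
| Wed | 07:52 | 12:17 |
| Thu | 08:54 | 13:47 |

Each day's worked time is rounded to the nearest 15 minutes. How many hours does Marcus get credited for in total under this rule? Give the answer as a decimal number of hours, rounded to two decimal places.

9.50 hours

Wed: 07:52–12:17 = 4 h 25 min → rounds to 4 h 30 min
Thu: 08:54–13:47 = 4 h 53 min → rounds to 5 h 0 min
Total credited: 9 h 30 min.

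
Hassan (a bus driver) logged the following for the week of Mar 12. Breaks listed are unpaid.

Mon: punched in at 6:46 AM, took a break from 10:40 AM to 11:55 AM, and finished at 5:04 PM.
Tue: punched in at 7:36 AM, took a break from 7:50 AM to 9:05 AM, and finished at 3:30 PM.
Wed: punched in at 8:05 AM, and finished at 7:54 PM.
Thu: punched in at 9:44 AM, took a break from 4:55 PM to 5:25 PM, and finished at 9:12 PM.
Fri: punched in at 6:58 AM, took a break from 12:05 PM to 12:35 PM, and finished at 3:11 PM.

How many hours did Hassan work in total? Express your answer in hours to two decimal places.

Mon: 6:46 AM–5:04 PM = 10 h 18 min; less 75 min break → 9 h 3 min
Tue: 7:36 AM–3:30 PM = 7 h 54 min; less 75 min break → 6 h 39 min
Wed: 8:05 AM–7:54 PM = 11 h 49 min
Thu: 9:44 AM–9:12 PM = 11 h 28 min; less 30 min break → 10 h 58 min
Fri: 6:58 AM–3:11 PM = 8 h 13 min; less 30 min break → 7 h 43 min
Total: 9 h 3 min + 6 h 39 min + 11 h 49 min + 10 h 58 min + 7 h 43 min = 46 h 12 min.

46.20 hours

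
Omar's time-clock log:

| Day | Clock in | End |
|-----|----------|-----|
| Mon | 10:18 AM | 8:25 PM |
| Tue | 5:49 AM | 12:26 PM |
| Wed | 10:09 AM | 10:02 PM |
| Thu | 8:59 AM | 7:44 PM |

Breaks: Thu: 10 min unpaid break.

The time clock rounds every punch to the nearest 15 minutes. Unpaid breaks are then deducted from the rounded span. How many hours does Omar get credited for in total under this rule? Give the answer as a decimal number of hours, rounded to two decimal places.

Mon: in 10:18 AM→10:15 AM, out 8:25 PM→8:30 PM; 10 h 15 min
Tue: in 5:49 AM→5:45 AM, out 12:26 PM→12:30 PM; 6 h 45 min
Wed: in 10:09 AM→10:15 AM, out 10:02 PM→10:00 PM; 11 h 45 min
Thu: in 8:59 AM→9:00 AM, out 7:44 PM→7:45 PM; 10 h 45 min − 10 min = 10 h 35 min
Total credited: 39 h 20 min.

39.33 hours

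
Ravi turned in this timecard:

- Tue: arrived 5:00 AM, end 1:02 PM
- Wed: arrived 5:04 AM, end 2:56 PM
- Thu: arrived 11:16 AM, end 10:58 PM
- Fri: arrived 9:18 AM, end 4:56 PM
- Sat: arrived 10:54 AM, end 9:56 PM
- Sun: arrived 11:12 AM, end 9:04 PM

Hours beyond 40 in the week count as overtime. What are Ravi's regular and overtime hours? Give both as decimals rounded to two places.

Tue: 5:00 AM–1:02 PM = 8 h 2 min
Wed: 5:04 AM–2:56 PM = 9 h 52 min
Thu: 11:16 AM–10:58 PM = 11 h 42 min
Fri: 9:18 AM–4:56 PM = 7 h 38 min
Sat: 10:54 AM–9:56 PM = 11 h 2 min
Sun: 11:12 AM–9:04 PM = 9 h 52 min
Total worked: 58 h 8 min = 58.13 h.
Threshold 40 h → overtime 18 h 8 min, regular 40 h 0 min.

Regular 40.00 hours, overtime 18.13 hours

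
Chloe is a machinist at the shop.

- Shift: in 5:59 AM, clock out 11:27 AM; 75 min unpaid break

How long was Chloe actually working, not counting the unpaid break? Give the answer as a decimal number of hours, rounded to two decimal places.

4.22 hours

Shift: 5:59 AM–11:27 AM = 5 h 28 min; less 75 min break → 4 h 13 min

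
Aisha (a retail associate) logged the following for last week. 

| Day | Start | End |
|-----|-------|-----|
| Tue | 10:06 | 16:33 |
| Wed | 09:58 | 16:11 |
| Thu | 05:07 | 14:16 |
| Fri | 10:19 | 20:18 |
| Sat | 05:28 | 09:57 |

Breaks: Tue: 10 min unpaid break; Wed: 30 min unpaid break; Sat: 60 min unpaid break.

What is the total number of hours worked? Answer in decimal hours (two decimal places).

34.62 hours

Tue: 10:06–16:33 = 6 h 27 min; less 10 min break → 6 h 17 min
Wed: 09:58–16:11 = 6 h 13 min; less 30 min break → 5 h 43 min
Thu: 05:07–14:16 = 9 h 9 min
Fri: 10:19–20:18 = 9 h 59 min
Sat: 05:28–09:57 = 4 h 29 min; less 60 min break → 3 h 29 min
Total: 6 h 17 min + 5 h 43 min + 9 h 9 min + 9 h 59 min + 3 h 29 min = 34 h 37 min.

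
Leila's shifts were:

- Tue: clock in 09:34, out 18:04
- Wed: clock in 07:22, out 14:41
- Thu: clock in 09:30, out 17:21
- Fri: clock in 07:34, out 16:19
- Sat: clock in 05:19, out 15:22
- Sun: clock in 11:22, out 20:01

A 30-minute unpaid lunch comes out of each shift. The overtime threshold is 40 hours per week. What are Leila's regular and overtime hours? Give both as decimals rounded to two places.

Regular 40.00 hours, overtime 8.12 hours

Tue: 09:34–18:04 = 8 h 30 min; less 30 min break → 8 h 0 min
Wed: 07:22–14:41 = 7 h 19 min; less 30 min break → 6 h 49 min
Thu: 09:30–17:21 = 7 h 51 min; less 30 min break → 7 h 21 min
Fri: 07:34–16:19 = 8 h 45 min; less 30 min break → 8 h 15 min
Sat: 05:19–15:22 = 10 h 3 min; less 30 min break → 9 h 33 min
Sun: 11:22–20:01 = 8 h 39 min; less 30 min break → 8 h 9 min
Total worked: 48 h 7 min = 48.12 h.
Threshold 40 h → overtime 8 h 7 min, regular 40 h 0 min.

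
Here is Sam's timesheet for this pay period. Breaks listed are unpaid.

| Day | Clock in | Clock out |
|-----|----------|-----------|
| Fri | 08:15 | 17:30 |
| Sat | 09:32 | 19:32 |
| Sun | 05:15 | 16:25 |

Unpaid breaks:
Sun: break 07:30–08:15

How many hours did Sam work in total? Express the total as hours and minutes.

Fri: 08:15–17:30 = 9 h 15 min
Sat: 09:32–19:32 = 10 h 0 min
Sun: 05:15–16:25 = 11 h 10 min; less 45 min break → 10 h 25 min
Total: 9 h 15 min + 10 h 0 min + 10 h 25 min = 29 h 40 min.

29 h 40 min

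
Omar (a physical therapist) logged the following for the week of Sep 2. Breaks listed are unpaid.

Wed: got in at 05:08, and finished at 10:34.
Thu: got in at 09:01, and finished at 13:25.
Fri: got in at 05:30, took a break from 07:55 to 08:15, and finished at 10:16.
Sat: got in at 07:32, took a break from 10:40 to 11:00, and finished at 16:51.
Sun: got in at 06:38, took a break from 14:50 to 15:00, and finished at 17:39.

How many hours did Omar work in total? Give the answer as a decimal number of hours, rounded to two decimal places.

34.10 hours

Wed: 05:08–10:34 = 5 h 26 min
Thu: 09:01–13:25 = 4 h 24 min
Fri: 05:30–10:16 = 4 h 46 min; less 20 min break → 4 h 26 min
Sat: 07:32–16:51 = 9 h 19 min; less 20 min break → 8 h 59 min
Sun: 06:38–17:39 = 11 h 1 min; less 10 min break → 10 h 51 min
Total: 5 h 26 min + 4 h 24 min + 4 h 26 min + 8 h 59 min + 10 h 51 min = 34 h 6 min.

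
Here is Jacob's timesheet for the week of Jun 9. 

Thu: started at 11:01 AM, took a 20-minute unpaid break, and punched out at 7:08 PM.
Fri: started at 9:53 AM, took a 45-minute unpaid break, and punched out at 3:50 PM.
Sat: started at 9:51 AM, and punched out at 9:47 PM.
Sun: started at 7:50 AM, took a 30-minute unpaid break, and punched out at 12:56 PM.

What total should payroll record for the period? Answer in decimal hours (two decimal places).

29.52 hours

Thu: 11:01 AM–7:08 PM = 8 h 7 min; less 20 min break → 7 h 47 min
Fri: 9:53 AM–3:50 PM = 5 h 57 min; less 45 min break → 5 h 12 min
Sat: 9:51 AM–9:47 PM = 11 h 56 min
Sun: 7:50 AM–12:56 PM = 5 h 6 min; less 30 min break → 4 h 36 min
Total: 7 h 47 min + 5 h 12 min + 11 h 56 min + 4 h 36 min = 29 h 31 min.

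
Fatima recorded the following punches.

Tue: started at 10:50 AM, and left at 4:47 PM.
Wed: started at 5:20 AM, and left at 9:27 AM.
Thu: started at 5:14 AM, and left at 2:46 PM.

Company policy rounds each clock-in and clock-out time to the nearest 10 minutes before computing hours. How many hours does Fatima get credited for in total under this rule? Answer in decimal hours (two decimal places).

Tue: in 10:50 AM→10:50 AM, out 4:47 PM→4:50 PM; 6 h 0 min
Wed: in 5:20 AM→5:20 AM, out 9:27 AM→9:30 AM; 4 h 10 min
Thu: in 5:14 AM→5:10 AM, out 2:46 PM→2:50 PM; 9 h 40 min
Total credited: 19 h 50 min.

19.83 hours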